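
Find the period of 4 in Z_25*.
Powers of 4 mod 25: 4^1≡4, 4^2≡16, 4^3≡14, 4^4≡6, 4^5≡24, 4^6≡21, 4^7≡9, 4^8≡11, 4^9≡19, 4^10≡1. Order = 10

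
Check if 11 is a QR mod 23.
By Euler's criterion: 11^{11} ≡ 22 (mod 23). Since this equals -1 (≡ 22), 11 is not a QR.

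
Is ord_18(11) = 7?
Powers of 11 mod 18: 11^1≡11, 11^2≡13, 11^3≡17, 11^4≡7, 11^5≡5, 11^6≡1. Already 11^6≡1, so the order is 6 < 7. No, the actual order is 6.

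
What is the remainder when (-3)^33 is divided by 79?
By repeated squaring mod 79: (-3)^{1}≡76, (-3)^{2}≡9, (-3)^{4}≡2, (-3)^{8}≡4, (-3)^{16}≡16, (-3)^{32}≡19. Then (-3)^{33} = (-3)^{32+1} ≡ 19 × 76 ≡ 22 mod 79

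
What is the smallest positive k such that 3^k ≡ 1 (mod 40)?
Powers of 3 mod 40: 3^1≡3, 3^2≡9, 3^3≡27, 3^4≡1. So the order of 3 is 4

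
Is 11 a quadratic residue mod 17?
By Euler's criterion: 11^{8} ≡ 16 (mod 17). Since this equals -1 (≡ 16), 11 is not a QR.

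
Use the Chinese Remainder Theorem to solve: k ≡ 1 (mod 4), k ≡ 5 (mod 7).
M = 4 × 7 = 28. M₁ = 7, y₁ ≡ 3 (mod 4). M₂ = 4, y₂ ≡ 2 (mod 7). k = 1×7×3 + 5×4×2 ≡ 5 (mod 28)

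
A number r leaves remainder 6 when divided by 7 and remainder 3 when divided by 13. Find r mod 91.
M = 7 × 13 = 91. M₁ = 13, y₁ ≡ 6 mod 7. M₂ = 7, y₂ ≡ 2 mod 13. r = 6×13×6 + 3×7×2 ≡ 55 mod 91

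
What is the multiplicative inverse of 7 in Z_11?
Since 11 is prime, by Fermat 7^(-1) ≡ 7^{9} ≡ 8 (mod 11). Verify: 7 × 8 = 56 ≡ 1 (mod 11)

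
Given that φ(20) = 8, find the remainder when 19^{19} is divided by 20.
By Euler: 19^{8} ≡ 1 mod 20 since gcd(19, 20) = 1. 19 = 2×8 + 3. So 19^{19} ≡ 19^{3} ≡ 19 mod 20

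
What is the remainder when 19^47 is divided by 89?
By repeated squaring mod 89: 19^{1}≡19, 19^{2}≡5, 19^{4}≡25, 19^{8}≡2, 19^{16}≡4, 19^{32}≡16. Then 19^{47} = 19^{32+8+4+2+1} ≡ 16 × 2 × 25 × 5 × 19 ≡ 83 mod 89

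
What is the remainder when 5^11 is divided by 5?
By repeated squaring mod 5: 5^{1}≡0, 5^{2}≡0, 5^{4}≡0, 5^{8}≡0. Then 5^{11} = 5^{8+2+1} ≡ 0 × 0 × 0 ≡ 0 mod 5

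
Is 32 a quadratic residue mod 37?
By Euler's criterion: 32^{18} ≡ 36 (mod 37). Since this equals -1 (≡ 36), 32 is not a QR.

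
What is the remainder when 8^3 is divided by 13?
8^{3} = 512 ≡ 5 (mod 13)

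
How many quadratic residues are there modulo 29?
Exactly half the non-zero residues mod a prime are QRs: (29-1)/2 = 14.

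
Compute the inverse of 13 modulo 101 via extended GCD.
Extended GCD: 13(-31) + 101(4) = 1. So 13^(-1) ≡ -31 ≡ 70 mod 101. Verify: 13 × 70 = 910 ≡ 1 mod 101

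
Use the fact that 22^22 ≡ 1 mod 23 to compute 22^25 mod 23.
By Fermat: 22^{22} ≡ 1 mod 23. So 22^{25} = 22^{22} · 22^{3} ≡ 22^{3} ≡ 22 mod 23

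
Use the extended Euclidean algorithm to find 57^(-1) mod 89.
Extended GCD: 57(25) + 89(-16) = 1. So 57^(-1) ≡ 25 (mod 89). Verify: 57 × 25 = 1425 ≡ 1 (mod 89)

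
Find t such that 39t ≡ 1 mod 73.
Since 73 is prime, by Fermat 39^(-1) ≡ 39^{71} ≡ 15 mod 73. Verify: 39 × 15 = 585 ≡ 1 mod 73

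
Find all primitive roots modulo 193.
There are φ(192) = 64 primitive roots mod 193: {5, 10, 15, 17, 19, 22, 26, 30, 34, 37, 38, 40, 41, 44, 45, 47, 51, 52, 53, 57, 58, 61, 66, 70, 73, 77, 78, 79, 80, 82, 90, 91, 102, 103, 111, 113, 114, 115, 116, 120, 123, 127, 132, 135, 136, 140, 141, 142, 146, 148, 149, 152, 153, 155, 156, 159, 163, 167, 171, 174, 176, 178, 183, 188}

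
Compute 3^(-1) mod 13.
Since 13 is prime, by Fermat 3^(-1) ≡ 3^{11} ≡ 9 mod 13. Verify: 3 × 9 = 27 ≡ 1 mod 13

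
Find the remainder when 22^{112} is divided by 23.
By Fermat: 22^{22} ≡ 1 (mod 23). 112 = 5×22 + 2. So 22^{112} ≡ 22^{2} ≡ 1 (mod 23)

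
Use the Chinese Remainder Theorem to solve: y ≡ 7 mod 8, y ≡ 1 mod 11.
M = 8 × 11 = 88. M₁ = 11, y₁ ≡ 3 mod 8. M₂ = 8, y₂ ≡ 7 mod 11. y = 7×11×3 + 1×8×7 ≡ 23 mod 88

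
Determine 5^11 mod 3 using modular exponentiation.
Using Fermat: 5^{2} ≡ 1 (mod 3). 11 ≡ 1 (mod 2). So 5^{11} ≡ 5^{1} ≡ 2 (mod 3)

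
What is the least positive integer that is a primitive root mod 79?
g = 3. Powers: [3, 9, 27, 2, 6, 18, 54, 4, ...] generates all 78 non-zero residues.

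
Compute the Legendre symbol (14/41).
(14/41) = 14^{20} mod 41 = -1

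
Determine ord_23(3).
Powers of 3 mod 23: 3^1≡3, 3^2≡9, 3^3≡4, 3^4≡12, 3^5≡13, 3^6≡16, 3^7≡2, 3^8≡6, 3^9≡18, 3^10≡8, 3^11≡1. So the order of 3 is 11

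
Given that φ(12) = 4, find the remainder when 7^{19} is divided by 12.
By Euler: 7^{4} ≡ 1 (mod 12) since gcd(7, 12) = 1. 19 = 4×4 + 3. So 7^{19} ≡ 7^{3} ≡ 7 (mod 12)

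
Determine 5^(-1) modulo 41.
Since 41 is prime, by Fermat 5^(-1) ≡ 5^{39} ≡ 33 mod 41. Verify: 5 × 33 = 165 ≡ 1 mod 41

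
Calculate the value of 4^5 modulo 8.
By repeated squaring mod 8: 4^{1}≡4, 4^{2}≡0, 4^{4}≡0. Then 4^{5} = 4^{4+1} ≡ 0 × 4 ≡ 0 mod 8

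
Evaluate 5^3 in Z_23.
5^{3} = 125 ≡ 10 (mod 23)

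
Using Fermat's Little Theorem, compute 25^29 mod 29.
By Fermat: 25^{28} ≡ 1 (mod 29). So 25^{29} = 25^{28} · 25^{1} ≡ 25^{1} ≡ 25 (mod 29)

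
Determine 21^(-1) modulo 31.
Since 31 is prime, by Fermat 21^(-1) ≡ 21^{29} ≡ 3 mod 31. Verify: 21 × 3 = 63 ≡ 1 mod 31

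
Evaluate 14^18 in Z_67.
By repeated squaring mod 67: 14^{1}≡14, 14^{2}≡62, 14^{4}≡25, 14^{8}≡22, 14^{16}≡15. Then 14^{18} = 14^{16+2} ≡ 15 × 62 ≡ 59 mod 67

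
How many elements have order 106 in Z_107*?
Number of primitive roots mod 107 = φ(p-1) = φ(106) = 52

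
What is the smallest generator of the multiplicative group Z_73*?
g = 5. Powers: [5, 25, 52, 41, 59, 3, 15, 2, 10, 50, ...] generates all 72 non-zero residues.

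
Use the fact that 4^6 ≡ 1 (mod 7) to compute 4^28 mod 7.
By Fermat: 4^{6} ≡ 1 (mod 7). 28 = 4×6 + 4. So 4^{28} ≡ 4^{4} ≡ 4 (mod 7)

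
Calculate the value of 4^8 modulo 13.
By repeated squaring mod 13: 4^{1}≡4, 4^{2}≡3, 4^{4}≡9, 4^{8}≡3. So 4^{8} ≡ 3 mod 13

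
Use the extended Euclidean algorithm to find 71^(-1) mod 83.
Extended GCD: 71(-7) + 83(6) = 1. So 71^(-1) ≡ -7 ≡ 76 (mod 83). Verify: 71 × 76 = 5396 ≡ 1 (mod 83)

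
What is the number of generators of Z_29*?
There are φ(29-1) = φ(28) = 12 primitive roots modulo 29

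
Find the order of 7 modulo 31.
Powers of 7 mod 31: 7^1≡7, 7^2≡18, 7^3≡2, 7^4≡14, 7^5≡5, 7^6≡4, 7^7≡28, 7^8≡10, 7^9≡8, 7^10≡25, 7^11≡20, 7^12≡16, 7^13≡19, 7^14≡9, 7^15≡1. ord_31(7) = 15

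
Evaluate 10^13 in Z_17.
By repeated squaring mod 17: 10^{1}≡10, 10^{2}≡15, 10^{4}≡4, 10^{8}≡16. Then 10^{13} = 10^{8+4+1} ≡ 16 × 4 × 10 ≡ 11 mod 17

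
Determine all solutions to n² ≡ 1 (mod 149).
The square roots of 1 mod 149 are 1 and 148. Verify: 1² = 1 ≡ 1 (mod 149)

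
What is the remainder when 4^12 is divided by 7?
Using Fermat: 4^{6} ≡ 1 (mod 7). 12 ≡ 0 (mod 6). So 4^{12} ≡ 4^{0} ≡ 1 (mod 7)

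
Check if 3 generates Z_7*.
ord_7(3) divides 6. For each prime q|6: 3^{3}≡6, 3^{2}≡2, none ≡ 1. So 3 has order 6 and is a primitive root mod 7.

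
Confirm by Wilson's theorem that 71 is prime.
(70)! mod 71 = 70. Since this equals -1 mod 71, Wilson confirms 71 is prime.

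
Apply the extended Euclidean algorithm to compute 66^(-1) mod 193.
Extended GCD: 66(-38) + 193(13) = 1. So 66^(-1) ≡ -38 ≡ 155 (mod 193). Verify: 66 × 155 = 10230 ≡ 1 (mod 193)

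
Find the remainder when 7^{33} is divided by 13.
By Fermat: 7^{12} ≡ 1 mod 13. 33 = 2×12 + 9. So 7^{33} ≡ 7^{9} ≡ 8 mod 13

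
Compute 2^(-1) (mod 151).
Since 151 is prime, by Fermat 2^(-1) ≡ 2^{149} ≡ 76 (mod 151). Verify: 2 × 76 = 152 ≡ 1 (mod 151)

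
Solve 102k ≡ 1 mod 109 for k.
Since 109 is prime, by Fermat 102^(-1) ≡ 102^{107} ≡ 31 mod 109. Verify: 102 × 31 = 3162 ≡ 1 mod 109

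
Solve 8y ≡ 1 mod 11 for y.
Since 11 is prime, by Fermat 8^(-1) ≡ 8^{9} ≡ 7 mod 11. Verify: 8 × 7 = 56 ≡ 1 mod 11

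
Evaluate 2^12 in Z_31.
By repeated squaring (mod 31): 2^{1}≡2, 2^{2}≡4, 2^{4}≡16, 2^{8}≡8. Then 2^{12} = 2^{8+4} ≡ 8 × 16 ≡ 4 (mod 31)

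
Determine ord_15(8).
Powers of 8 mod 15: 8^1≡8, 8^2≡4, 8^3≡2, 8^4≡1. ord_15(8) = 4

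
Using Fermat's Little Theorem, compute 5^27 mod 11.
By Fermat: 5^{10} ≡ 1 mod 11. 27 = 2×10 + 7. So 5^{27} ≡ 5^{7} ≡ 3 mod 11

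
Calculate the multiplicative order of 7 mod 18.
Powers of 7 mod 18: 7^1≡7, 7^2≡13, 7^3≡1. Order = 3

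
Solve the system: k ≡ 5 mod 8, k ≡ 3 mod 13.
M = 8 × 13 = 104. M₁ = 13, y₁ ≡ 5 mod 8. M₂ = 8, y₂ ≡ 5 mod 13. k = 5×13×5 + 3×8×5 ≡ 29 mod 104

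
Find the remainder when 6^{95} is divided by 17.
By Fermat: 6^{16} ≡ 1 (mod 17). 95 = 5×16 + 15. So 6^{95} ≡ 6^{15} ≡ 3 (mod 17)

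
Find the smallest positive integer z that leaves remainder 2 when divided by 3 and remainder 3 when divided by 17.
M = 3 × 17 = 51. M₁ = 17, y₁ ≡ 2 mod 3. M₂ = 3, y₂ ≡ 6 mod 17. z = 2×17×2 + 3×3×6 ≡ 20 mod 51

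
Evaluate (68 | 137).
(68/137) = 68^{68} mod 137 = 1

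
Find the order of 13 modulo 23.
Powers of 13 mod 23: 13^1≡13, 13^2≡8, 13^3≡12, 13^4≡18, 13^5≡4, 13^6≡6, 13^7≡9, 13^8≡2, 13^9≡3, 13^10≡16, 13^11≡1. ord_23(13) = 11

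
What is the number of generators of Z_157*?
Number of primitive roots mod 157 = φ(p-1) = φ(156) = 48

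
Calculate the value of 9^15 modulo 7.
Using Fermat: 9^{6} ≡ 1 (mod 7). 15 ≡ 3 (mod 6). So 9^{15} ≡ 9^{3} ≡ 1 (mod 7)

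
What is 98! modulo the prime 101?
(100)! = (98)! × (99) × (100) ≡ -1 mod 101. So (98)! ≡ -1 × [(100)(99)]^(-1) ≡ 50 mod 101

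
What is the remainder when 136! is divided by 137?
By Wilson's theorem, (136)! ≡ -1 ≡ 136 (mod 137)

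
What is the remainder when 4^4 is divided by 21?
4^{4} = 256 ≡ 4 mod 21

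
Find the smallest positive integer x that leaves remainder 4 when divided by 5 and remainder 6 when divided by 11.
M = 5 × 11 = 55. M₁ = 11, y₁ ≡ 1 (mod 5). M₂ = 5, y₂ ≡ 9 (mod 11). x = 4×11×1 + 6×5×9 ≡ 39 (mod 55)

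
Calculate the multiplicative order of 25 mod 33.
Powers of 25 mod 33: 25^1≡25, 25^2≡31, 25^3≡16, 25^4≡4, 25^5≡1. So the order of 25 is 5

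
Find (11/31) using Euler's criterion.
(11/31) = 11^{15} mod 31 = -1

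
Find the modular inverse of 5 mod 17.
Since 17 is prime, by Fermat 5^(-1) ≡ 5^{15} ≡ 7 mod 17. Verify: 5 × 7 = 35 ≡ 1 mod 17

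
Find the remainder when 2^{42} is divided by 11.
By Fermat: 2^{10} ≡ 1 (mod 11). 42 = 4×10 + 2. So 2^{42} ≡ 2^{2} ≡ 4 (mod 11)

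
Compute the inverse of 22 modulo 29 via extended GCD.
Extended GCD: 22(4) + 29(-3) = 1. So 22^(-1) ≡ 4 mod 29. Verify: 22 × 4 = 88 ≡ 1 mod 29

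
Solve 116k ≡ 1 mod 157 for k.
Since 157 is prime, by Fermat 116^(-1) ≡ 116^{155} ≡ 134 mod 157. Verify: 116 × 134 = 15544 ≡ 1 mod 157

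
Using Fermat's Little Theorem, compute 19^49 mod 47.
By Fermat: 19^{46} ≡ 1 mod 47. So 19^{49} = 19^{46} · 19^{3} ≡ 19^{3} ≡ 44 mod 47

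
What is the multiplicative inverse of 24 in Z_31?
Since 31 is prime, by Fermat 24^(-1) ≡ 24^{29} ≡ 22 (mod 31). Verify: 24 × 22 = 528 ≡ 1 (mod 31)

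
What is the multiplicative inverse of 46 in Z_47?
Since 47 is prime, by Fermat 46^(-1) ≡ 46^{45} ≡ 46 (mod 47). Verify: 46 × 46 = 2116 ≡ 1 (mod 47)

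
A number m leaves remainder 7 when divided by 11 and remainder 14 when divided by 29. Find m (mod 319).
M = 11 × 29 = 319. M₁ = 29, y₁ ≡ 8 (mod 11). M₂ = 11, y₂ ≡ 8 (mod 29). m = 7×29×8 + 14×11×8 ≡ 304 (mod 319)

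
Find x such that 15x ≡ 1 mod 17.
Since 17 is prime, by Fermat 15^(-1) ≡ 15^{15} ≡ 8 mod 17. Verify: 15 × 8 = 120 ≡ 1 mod 17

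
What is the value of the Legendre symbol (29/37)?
(29/37) = 29^{18} mod 37 = -1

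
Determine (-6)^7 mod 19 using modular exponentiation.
By repeated squaring (mod 19): (-6)^{1}≡13, (-6)^{2}≡17, (-6)^{4}≡4. Then (-6)^{7} = (-6)^{4+2+1} ≡ 4 × 17 × 13 ≡ 10 (mod 19)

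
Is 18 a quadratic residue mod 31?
By Euler's criterion: 18^{15} ≡ 1 (mod 31). Since this equals 1, 18 is a QR.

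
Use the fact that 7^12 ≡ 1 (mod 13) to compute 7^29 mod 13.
By Fermat: 7^{12} ≡ 1 (mod 13). 29 = 2×12 + 5. So 7^{29} ≡ 7^{5} ≡ 11 (mod 13)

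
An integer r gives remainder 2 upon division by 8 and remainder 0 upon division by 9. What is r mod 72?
M = 8 × 9 = 72. M₁ = 9, y₁ ≡ 1 mod 8. M₂ = 8, y₂ ≡ 8 mod 9. r = 2×9×1 + 0×8×8 ≡ 18 mod 72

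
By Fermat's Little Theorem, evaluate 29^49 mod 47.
By Fermat: 29^{46} ≡ 1 (mod 47). So 29^{49} = 29^{46} · 29^{3} ≡ 29^{3} ≡ 43 (mod 47)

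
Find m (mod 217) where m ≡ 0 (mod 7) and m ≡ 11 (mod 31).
M = 7 × 31 = 217. M₁ = 31, y₁ ≡ 5 (mod 7). M₂ = 7, y₂ ≡ 9 (mod 31). m = 0×31×5 + 11×7×9 ≡ 42 (mod 217)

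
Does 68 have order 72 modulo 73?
ord_73(68) divides 72. For each prime q|72: 68^{36}≡72, 68^{24}≡8, none ≡ 1. So 68 has order 72 and is a primitive root mod 73.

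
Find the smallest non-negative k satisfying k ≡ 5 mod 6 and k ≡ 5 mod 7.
M = 6 × 7 = 42. M₁ = 7, y₁ ≡ 1 mod 6. M₂ = 6, y₂ ≡ 6 mod 7. k = 5×7×1 + 5×6×6 ≡ 5 mod 42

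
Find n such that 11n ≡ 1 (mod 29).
Since 29 is prime, by Fermat 11^(-1) ≡ 11^{27} ≡ 8 (mod 29). Verify: 11 × 8 = 88 ≡ 1 (mod 29)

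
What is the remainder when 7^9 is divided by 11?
By repeated squaring (mod 11): 7^{1}≡7, 7^{2}≡5, 7^{4}≡3, 7^{8}≡9. Then 7^{9} = 7^{8+1} ≡ 9 × 7 ≡ 8 (mod 11)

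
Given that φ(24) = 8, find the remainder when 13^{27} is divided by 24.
By Euler: 13^{8} ≡ 1 mod 24 since gcd(13, 24) = 1. 27 = 3×8 + 3. So 13^{27} ≡ 13^{3} ≡ 13 mod 24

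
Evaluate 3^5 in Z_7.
By repeated squaring (mod 7): 3^{1}≡3, 3^{2}≡2, 3^{4}≡4. Then 3^{5} = 3^{4+1} ≡ 4 × 3 ≡ 5 (mod 7)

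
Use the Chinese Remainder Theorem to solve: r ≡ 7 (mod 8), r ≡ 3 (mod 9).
M = 8 × 9 = 72. M₁ = 9, y₁ ≡ 1 (mod 8). M₂ = 8, y₂ ≡ 8 (mod 9). r = 7×9×1 + 3×8×8 ≡ 39 (mod 72)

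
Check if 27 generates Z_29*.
ord_29(27) divides 28. For each prime q|28: 27^{14}≡28, 27^{4}≡16, none ≡ 1. So 27 has order 28 and is a primitive root mod 29.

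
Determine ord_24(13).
Powers of 13 mod 24: 13^1≡13, 13^2≡1. ord_24(13) = 2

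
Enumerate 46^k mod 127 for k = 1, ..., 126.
46^1, 46^2, ..., 46^{126} mod 127: [46, 84, 54, 71, 91, 122, 24, 88, 111, 26, 53, 25, 7, 68, 80, 124, 116, 2, 92, 41, 108, 15, 55, 117, 48, 49, 95, 52, 106, 50, 14, 9, 33, 121, 105, 4, 57, 82, 89, 30, 110, 107, 96, 98, 63, 104, 85, 100, 28, 18, 66, 115, 83, 8, 114, 37, 51, 60, 93, 87, 65, 69, 126, 81, 43, 73, 56, 36, 5, 103, 39, 16, 101, 74, 102, 120, 59, 47, 3, 11, 125, 35, 86, 19, 112, 72, 10, 79, 78, 32, 75, 21, 77, 113, 118, 94, 6, 22, 123, 70, 45, 38, 97, 17, 20, 31, 29, 64, 23, 42, 27, 99, 109, 61, 12, 44, 119, 13, 90, 76, 67, 34, 40, 62, 58, 1]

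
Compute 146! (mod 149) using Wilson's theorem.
(148)! = (146)! × (147) × (148) ≡ -1 (mod 149). So (146)! ≡ -1 × [(148)(147)]^(-1) ≡ 74 (mod 149)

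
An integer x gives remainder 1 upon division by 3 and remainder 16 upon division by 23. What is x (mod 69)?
M = 3 × 23 = 69. M₁ = 23, y₁ ≡ 2 (mod 3). M₂ = 3, y₂ ≡ 8 (mod 23). x = 1×23×2 + 16×3×8 ≡ 16 (mod 69)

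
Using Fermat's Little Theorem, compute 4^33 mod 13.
By Fermat: 4^{12} ≡ 1 mod 13. 33 = 2×12 + 9. So 4^{33} ≡ 4^{9} ≡ 12 mod 13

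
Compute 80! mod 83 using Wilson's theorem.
(82)! = (80)! × (81) × (82) ≡ -1 mod 83. So (80)! ≡ -1 × [(82)(81)]^(-1) ≡ 41 mod 83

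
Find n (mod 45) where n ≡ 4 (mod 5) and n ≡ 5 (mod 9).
M = 5 × 9 = 45. M₁ = 9, y₁ ≡ 4 (mod 5). M₂ = 5, y₂ ≡ 2 (mod 9). n = 4×9×4 + 5×5×2 ≡ 14 (mod 45)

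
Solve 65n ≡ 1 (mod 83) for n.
Since 83 is prime, by Fermat 65^(-1) ≡ 65^{81} ≡ 23 (mod 83). Verify: 65 × 23 = 1495 ≡ 1 (mod 83)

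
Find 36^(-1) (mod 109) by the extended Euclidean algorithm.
Extended GCD: 36(-3) + 109(1) = 1. So 36^(-1) ≡ -3 ≡ 106 (mod 109). Verify: 36 × 106 = 3816 ≡ 1 (mod 109)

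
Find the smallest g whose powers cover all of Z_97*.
g = 5. Powers: [5, 25, 28, 43, 21, 8, 40, ...] generates all 96 non-zero residues.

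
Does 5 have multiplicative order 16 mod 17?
Powers of 5 mod 17: 5^1≡5, 5^2≡8, 5^3≡6, 5^4≡13, 5^5≡14, 5^6≡2, 5^7≡10, 5^8≡16, 5^9≡12, 5^10≡9, 5^11≡11, 5^12≡4, 5^13≡3, 5^14≡15, 5^15≡7, 5^16≡1. First k with 5^k≡1 is k=16. Yes, ord_17(5) = 16.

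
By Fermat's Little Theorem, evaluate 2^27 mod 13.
By Fermat: 2^{12} ≡ 1 (mod 13). 27 = 2×12 + 3. So 2^{27} ≡ 2^{3} ≡ 8 (mod 13)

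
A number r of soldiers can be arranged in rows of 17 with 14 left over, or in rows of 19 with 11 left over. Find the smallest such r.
M = 17 × 19 = 323. M₁ = 19, y₁ ≡ 9 mod 17. M₂ = 17, y₂ ≡ 9 mod 19. r = 14×19×9 + 11×17×9 ≡ 201 mod 323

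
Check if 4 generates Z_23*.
4^{11} ≡ 1 mod 23 and 11 < 22, so ord_23(4) = 11 ≠ 22 and 4 is not a primitive root.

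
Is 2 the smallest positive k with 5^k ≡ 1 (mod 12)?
Powers of 5 mod 12: 5^1≡5, 5^2≡1. First k with 5^k≡1 is k=2. Yes, ord_12(5) = 2.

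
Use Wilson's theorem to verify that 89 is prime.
(88)! mod 89 = 88. Since this equals -1 mod 89, Wilson confirms 89 is prime.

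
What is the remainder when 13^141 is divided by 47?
Using Fermat: 13^{46} ≡ 1 (mod 47). 141 ≡ 3 (mod 46). So 13^{141} ≡ 13^{3} ≡ 35 (mod 47)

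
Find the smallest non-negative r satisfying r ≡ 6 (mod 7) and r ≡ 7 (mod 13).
M = 7 × 13 = 91. M₁ = 13, y₁ ≡ 6 (mod 7). M₂ = 7, y₂ ≡ 2 (mod 13). r = 6×13×6 + 7×7×2 ≡ 20 (mod 91)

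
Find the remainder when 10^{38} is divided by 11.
By Fermat: 10^{10} ≡ 1 (mod 11). 38 = 3×10 + 8. So 10^{38} ≡ 10^{8} ≡ 1 (mod 11)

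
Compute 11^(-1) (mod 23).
Since 23 is prime, by Fermat 11^(-1) ≡ 11^{21} ≡ 21 (mod 23). Verify: 11 × 21 = 231 ≡ 1 (mod 23)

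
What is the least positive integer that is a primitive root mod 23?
g = 5. For each prime q|22: 5^{11}≡22, 5^{2}≡2, none ≡ 1, so ord_23(5) = 22 and 5 is a primitive root.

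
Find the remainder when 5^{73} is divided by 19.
By Fermat: 5^{18} ≡ 1 (mod 19). 73 = 4×18 + 1. So 5^{73} ≡ 5^{1} ≡ 5 (mod 19)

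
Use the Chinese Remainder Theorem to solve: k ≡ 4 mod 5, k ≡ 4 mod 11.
M = 5 × 11 = 55. M₁ = 11, y₁ ≡ 1 mod 5. M₂ = 5, y₂ ≡ 9 mod 11. k = 4×11×1 + 4×5×9 ≡ 4 mod 55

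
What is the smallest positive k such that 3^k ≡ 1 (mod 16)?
Powers of 3 mod 16: 3^1≡3, 3^2≡9, 3^3≡11, 3^4≡1. Order = 4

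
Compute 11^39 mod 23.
Using Fermat: 11^{22} ≡ 1 (mod 23). 39 ≡ 17 (mod 22). So 11^{39} ≡ 11^{17} ≡ 14 (mod 23)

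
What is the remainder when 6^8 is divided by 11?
By repeated squaring mod 11: 6^{1}≡6, 6^{2}≡3, 6^{4}≡9, 6^{8}≡4. So 6^{8} ≡ 4 mod 11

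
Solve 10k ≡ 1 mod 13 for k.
Since 13 is prime, by Fermat 10^(-1) ≡ 10^{11} ≡ 4 mod 13. Verify: 10 × 4 = 40 ≡ 1 mod 13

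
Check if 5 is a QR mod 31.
By Euler's criterion: 5^{15} ≡ 1 mod 31. Since this equals 1, 5 is a QR.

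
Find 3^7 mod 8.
By repeated squaring mod 8: 3^{1}≡3, 3^{2}≡1, 3^{4}≡1. Then 3^{7} = 3^{4+2+1} ≡ 1 × 1 × 3 ≡ 3 mod 8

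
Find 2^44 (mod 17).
Using Fermat: 2^{16} ≡ 1 (mod 17). 44 ≡ 12 (mod 16). So 2^{44} ≡ 2^{12} ≡ 16 (mod 17)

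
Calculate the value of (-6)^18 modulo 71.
By repeated squaring (mod 71): (-6)^{1}≡65, (-6)^{2}≡36, (-6)^{4}≡18, (-6)^{8}≡40, (-6)^{16}≡38. Then (-6)^{18} = (-6)^{16+2} ≡ 38 × 36 ≡ 19 (mod 71)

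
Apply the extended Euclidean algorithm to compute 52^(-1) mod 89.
Extended GCD: 52(12) + 89(-7) = 1. So 52^(-1) ≡ 12 (mod 89). Verify: 52 × 12 = 624 ≡ 1 (mod 89)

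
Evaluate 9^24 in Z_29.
By repeated squaring (mod 29): 9^{1}≡9, 9^{2}≡23, 9^{4}≡7, 9^{8}≡20, 9^{16}≡23. Then 9^{24} = 9^{16+8} ≡ 23 × 20 ≡ 25 (mod 29)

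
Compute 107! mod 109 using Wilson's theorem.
(108)! = (107)! × (108) ≡ -1 mod 109. So (107)! ≡ -1 × (108)^(-1) ≡ (-1)×(-1) = 1 mod 109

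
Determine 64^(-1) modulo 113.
Since 113 is prime, by Fermat 64^(-1) ≡ 64^{111} ≡ 83 (mod 113). Verify: 64 × 83 = 5312 ≡ 1 (mod 113)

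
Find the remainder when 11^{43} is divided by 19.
By Fermat: 11^{18} ≡ 1 mod 19. 43 = 2×18 + 7. So 11^{43} ≡ 11^{7} ≡ 11 mod 19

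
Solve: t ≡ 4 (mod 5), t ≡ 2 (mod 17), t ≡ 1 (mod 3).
M = 5 × 17 × 3 = 255. M₁ = 51, y₁ ≡ 1 (mod 5). M₂ = 15, y₂ ≡ 8 (mod 17). M₃ = 85, y₃ ≡ 1 (mod 3). t = 4×51×1 + 2×15×8 + 1×85×1 ≡ 19 (mod 255)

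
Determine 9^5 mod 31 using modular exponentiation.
By repeated squaring mod 31: 9^{1}≡9, 9^{2}≡19, 9^{4}≡20. Then 9^{5} = 9^{4+1} ≡ 20 × 9 ≡ 25 mod 31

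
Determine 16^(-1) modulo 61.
Since 61 is prime, by Fermat 16^(-1) ≡ 16^{59} ≡ 42 (mod 61). Verify: 16 × 42 = 672 ≡ 1 (mod 61)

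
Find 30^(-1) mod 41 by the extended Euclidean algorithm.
Extended GCD: 30(-15) + 41(11) = 1. So 30^(-1) ≡ -15 ≡ 26 mod 41. Verify: 30 × 26 = 780 ≡ 1 mod 41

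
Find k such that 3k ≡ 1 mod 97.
Since 97 is prime, by Fermat 3^(-1) ≡ 3^{95} ≡ 65 mod 97. Verify: 3 × 65 = 195 ≡ 1 mod 97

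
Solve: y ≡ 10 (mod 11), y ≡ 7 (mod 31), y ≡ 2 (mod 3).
M = 11 × 31 × 3 = 1023. M₁ = 93, y₁ ≡ 9 (mod 11). M₂ = 33, y₂ ≡ 16 (mod 31). M₃ = 341, y₃ ≡ 2 (mod 3). y = 10×93×9 + 7×33×16 + 2×341×2 ≡ 131 (mod 1023)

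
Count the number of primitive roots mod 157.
There are φ(157-1) = φ(156) = 48 primitive roots modulo 157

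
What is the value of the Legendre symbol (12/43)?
(12/43) = 12^{21} mod 43 = -1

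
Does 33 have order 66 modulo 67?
33^{33} ≡ 1 (mod 67) and 33 < 66, so ord_67(33) = 33 ≠ 66 and 33 is not a primitive root.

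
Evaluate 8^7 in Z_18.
By repeated squaring mod 18: 8^{1}≡8, 8^{2}≡10, 8^{4}≡10. Then 8^{7} = 8^{4+2+1} ≡ 10 × 10 × 8 ≡ 8 mod 18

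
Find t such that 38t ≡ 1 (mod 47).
Since 47 is prime, by Fermat 38^(-1) ≡ 38^{45} ≡ 26 (mod 47). Verify: 38 × 26 = 988 ≡ 1 (mod 47)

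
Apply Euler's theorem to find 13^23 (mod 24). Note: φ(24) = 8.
By Euler: 13^{8} ≡ 1 (mod 24) since gcd(13, 24) = 1. 23 = 2×8 + 7. So 13^{23} ≡ 13^{7} ≡ 13 (mod 24)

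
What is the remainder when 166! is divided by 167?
By Wilson's theorem, (166)! ≡ -1 ≡ 166 mod 167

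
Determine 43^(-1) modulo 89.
Since 89 is prime, by Fermat 43^(-1) ≡ 43^{87} ≡ 29 (mod 89). Verify: 43 × 29 = 1247 ≡ 1 (mod 89)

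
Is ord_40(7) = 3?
Powers of 7 mod 40: 7^1≡7, 7^2≡9, 7^3≡23, 7^4≡1. 7^3≡23≢1, so ord ≠ 3. No, the actual order is 4.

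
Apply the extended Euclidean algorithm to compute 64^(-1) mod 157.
Extended GCD: 64(27) + 157(-11) = 1. So 64^(-1) ≡ 27 mod 157. Verify: 64 × 27 = 1728 ≡ 1 mod 157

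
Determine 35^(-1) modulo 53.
Since 53 is prime, by Fermat 35^(-1) ≡ 35^{51} ≡ 50 (mod 53). Verify: 35 × 50 = 1750 ≡ 1 (mod 53)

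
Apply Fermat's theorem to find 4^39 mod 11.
By Fermat: 4^{10} ≡ 1 mod 11. 39 = 3×10 + 9. So 4^{39} ≡ 4^{9} ≡ 3 mod 11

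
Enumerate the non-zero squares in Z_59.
Quadratic residues modulo 59: {1, 3, 4, 5, 7, 9, 12, 15, 16, 17, 19, 20, 21, 22, 25, 26, 27, 28, 29, 35, 36, 41, 45, 46, 48, 49, 51, 53, 57}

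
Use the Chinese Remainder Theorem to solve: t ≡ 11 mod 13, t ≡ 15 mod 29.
M = 13 × 29 = 377. M₁ = 29, y₁ ≡ 9 mod 13. M₂ = 13, y₂ ≡ 9 mod 29. t = 11×29×9 + 15×13×9 ≡ 102 mod 377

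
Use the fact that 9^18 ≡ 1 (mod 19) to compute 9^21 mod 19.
By Fermat: 9^{18} ≡ 1 (mod 19). So 9^{21} = 9^{18} · 9^{3} ≡ 9^{3} ≡ 7 (mod 19)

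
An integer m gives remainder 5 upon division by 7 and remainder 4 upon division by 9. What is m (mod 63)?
M = 7 × 9 = 63. M₁ = 9, y₁ ≡ 4 (mod 7). M₂ = 7, y₂ ≡ 4 (mod 9). m = 5×9×4 + 4×7×4 ≡ 40 (mod 63)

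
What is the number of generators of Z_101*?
A prime p has φ(p-1) primitive roots; here φ(100) = 40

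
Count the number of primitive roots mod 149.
A prime p has φ(p-1) primitive roots; here φ(148) = 72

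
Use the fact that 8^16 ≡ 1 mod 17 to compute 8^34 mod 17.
By Fermat: 8^{16} ≡ 1 mod 17. 34 = 2×16 + 2. So 8^{34} ≡ 8^{2} ≡ 13 mod 17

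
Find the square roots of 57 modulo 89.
The square roots of 57 mod 89 are 71 and 18. Verify: 71² = 5041 ≡ 57 mod 89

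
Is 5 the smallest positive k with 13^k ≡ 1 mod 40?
Powers of 13 mod 40: 13^1≡13, 13^2≡9, 13^3≡37, 13^4≡1. Already 13^4≡1, so the order is 4 < 5. No, the actual order is 4.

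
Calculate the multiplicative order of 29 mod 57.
Powers of 29 mod 57: 29^1≡29, 29^2≡43, 29^3≡50, 29^4≡25, 29^5≡41, 29^6≡49, 29^7≡53, 29^8≡55, 29^9≡56, 29^10≡28, 29^11≡14, 29^12≡7, 29^13≡32, 29^14≡16, 29^15≡8, 29^16≡4, 29^17≡2, 29^18≡1. So the order of 29 is 18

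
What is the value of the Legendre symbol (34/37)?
(34/37) = 34^{18} mod 37 = 1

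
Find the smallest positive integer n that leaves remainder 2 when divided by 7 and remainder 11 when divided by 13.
M = 7 × 13 = 91. M₁ = 13, y₁ ≡ 6 mod 7. M₂ = 7, y₂ ≡ 2 mod 13. n = 2×13×6 + 11×7×2 ≡ 37 mod 91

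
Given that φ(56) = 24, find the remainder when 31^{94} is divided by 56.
By Euler: 31^{24} ≡ 1 (mod 56) since gcd(31, 56) = 1. 94 = 3×24 + 22. So 31^{94} ≡ 31^{22} ≡ 25 (mod 56)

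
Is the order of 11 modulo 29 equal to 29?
Powers of 11 mod 29: 11^1≡11, 11^2≡5, 11^3≡26, 11^4≡25, 11^5≡14, 11^6≡9, 11^7≡12, 11^8≡16, 11^9≡2, 11^10≡22, 11^11≡10, 11^12≡23, 11^13≡21, 11^14≡28, 11^15≡18, 11^16≡24, 11^17≡3, 11^18≡4, 11^19≡15, 11^20≡20, 11^21≡17, 11^22≡13, 11^23≡27, 11^24≡7, 11^25≡19, 11^26≡6, 11^27≡8, 11^28≡1. Already 11^28≡1, so the order is 28 < 29. No, the actual order is 28.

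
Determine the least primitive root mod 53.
g = 2. Powers: [2, 4, 8, 16, 32, 11, ...] generates all 52 non-zero residues.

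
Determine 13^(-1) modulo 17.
Since 17 is prime, by Fermat 13^(-1) ≡ 13^{15} ≡ 4 (mod 17). Verify: 13 × 4 = 52 ≡ 1 (mod 17)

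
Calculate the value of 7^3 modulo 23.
7^{3} = 343 ≡ 21 (mod 23)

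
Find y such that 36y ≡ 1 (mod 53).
Since 53 is prime, by Fermat 36^(-1) ≡ 36^{51} ≡ 28 (mod 53). Verify: 36 × 28 = 1008 ≡ 1 (mod 53)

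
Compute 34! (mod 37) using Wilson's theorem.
(36)! = (34)! × (35) × (36) ≡ -1 (mod 37). So (34)! ≡ -1 × [(36)(35)]^(-1) ≡ 18 (mod 37)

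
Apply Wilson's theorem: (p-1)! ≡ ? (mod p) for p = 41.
By Wilson's theorem, (40)! ≡ -1 ≡ 40 (mod 41)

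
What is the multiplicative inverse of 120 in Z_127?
Since 127 is prime, by Fermat 120^(-1) ≡ 120^{125} ≡ 18 mod 127. Verify: 120 × 18 = 2160 ≡ 1 mod 127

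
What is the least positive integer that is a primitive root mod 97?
g = 5. For each prime q|96: 5^{48}≡96, 5^{32}≡35, none ≡ 1, so ord_97(5) = 96 and 5 is a primitive root.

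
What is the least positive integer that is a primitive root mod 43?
g = 3. For each prime q|42: 3^{21}≡42, 3^{14}≡36, 3^{6}≡41, none ≡ 1, so ord_43(3) = 42 and 3 is a primitive root.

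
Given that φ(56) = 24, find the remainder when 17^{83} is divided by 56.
By Euler: 17^{24} ≡ 1 mod 56 since gcd(17, 56) = 1. 83 = 3×24 + 11. So 17^{83} ≡ 17^{11} ≡ 33 mod 56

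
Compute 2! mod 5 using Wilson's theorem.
(4)! = (2)! × (3) × (4) ≡ -1 mod 5. So (2)! ≡ -1 × [(4)(3)]^(-1) ≡ 2 mod 5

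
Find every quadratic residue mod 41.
QRs mod 41: {1, 2, 4, 5, 8, 9, 10, 16, 18, 20, 21, 23, 25, 31, 32, 33, 36, 37, 39, 40}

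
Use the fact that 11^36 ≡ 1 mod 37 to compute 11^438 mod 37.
By Fermat: 11^{36} ≡ 1 mod 37. 438 ≡ 6 mod 36. So 11^{438} ≡ 11^{6} ≡ 1 mod 37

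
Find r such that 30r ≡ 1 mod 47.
Since 47 is prime, by Fermat 30^(-1) ≡ 30^{45} ≡ 11 mod 47. Verify: 30 × 11 = 330 ≡ 1 mod 47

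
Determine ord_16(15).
Powers of 15 mod 16: 15^1≡15, 15^2≡1. ord_16(15) = 2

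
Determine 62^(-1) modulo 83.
Since 83 is prime, by Fermat 62^(-1) ≡ 62^{81} ≡ 79 mod 83. Verify: 62 × 79 = 4898 ≡ 1 mod 83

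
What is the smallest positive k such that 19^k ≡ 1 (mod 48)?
Powers of 19 mod 48: 19^1≡19, 19^2≡25, 19^3≡43, 19^4≡1. So the order of 19 is 4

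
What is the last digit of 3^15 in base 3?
By repeated squaring mod 3: 3^{1}≡0, 3^{2}≡0, 3^{4}≡0, 3^{8}≡0. Then 3^{15} = 3^{8+4+2+1} ≡ 0 × 0 × 0 × 0 ≡ 0 mod 3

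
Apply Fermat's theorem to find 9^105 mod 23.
By Fermat: 9^{22} ≡ 1 mod 23. 105 = 4×22 + 17. So 9^{105} ≡ 9^{17} ≡ 3 mod 23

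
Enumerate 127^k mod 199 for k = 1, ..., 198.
127^1, 127^2, ..., 127^{198} mod 199: [127, 10, 76, 100, 163, 5, 38, 50, 181, 102, 19, 25, 190, 51, 109, 112, 95, 125, 154, 56, 147, 162, 77, 28, 173, 81, 138, 14, 186, 140, 69, 7, 93, 70, 134, 103, 146, 35, 67, 151, 73, 117, 133, 175, 136, 158, 166, 187, 68, 79, 83, 193, 34, 139, 141, 196, 17, 169, 170, 98, 108, 184, 85, 49, 54, 92, 142, 124, 27, 46, 71, 62, 113, 23, 135, 31, 156, 111, 167, 115, 78, 155, 183, 157, 39, 177, 191, 178, 119, 188, 195, 89, 159, 94, 197, 144, 179, 47, 198, 72, 189, 123, 99, 36, 194, 161, 149, 18, 97, 180, 174, 9, 148, 90, 87, 104, 74, 45, 143, 52, 37, 122, 171, 26, 118, 61, 185, 13, 59, 130, 192, 106, 129, 65, 96, 53, 164, 132, 48, 126, 82, 66, 24, 63, 41, 33, 12, 131, 120, 116, 6, 165, 60, 58, 3, 182, 30, 29, 101, 91, 15, 114, 150, 145, 107, 57, 75, 172, 153, 128, 137, 86, 176, 64, 168, 43, 88, 32, 84, 121, 44, 16, 42, 160, 22, 8, 21, 80, 11, 4, 110, 40, 105, 2, 55, 20, 152, 1]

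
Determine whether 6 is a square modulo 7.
By Euler's criterion: 6^{3} ≡ 6 mod 7. Since this equals -1 (≡ 6), 6 is not a QR.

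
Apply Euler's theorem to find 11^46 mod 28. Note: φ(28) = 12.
By Euler: 11^{12} ≡ 1 mod 28 since gcd(11, 28) = 1. 46 = 3×12 + 10. So 11^{46} ≡ 11^{10} ≡ 25 mod 28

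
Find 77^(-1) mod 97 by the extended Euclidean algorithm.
Extended GCD: 77(-34) + 97(27) = 1. So 77^(-1) ≡ -34 ≡ 63 mod 97. Verify: 77 × 63 = 4851 ≡ 1 mod 97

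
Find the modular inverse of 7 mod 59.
Since 59 is prime, by Fermat 7^(-1) ≡ 7^{57} ≡ 17 (mod 59). Verify: 7 × 17 = 119 ≡ 1 (mod 59)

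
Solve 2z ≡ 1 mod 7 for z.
Since 7 is prime, by Fermat 2^(-1) ≡ 2^{5} ≡ 4 mod 7. Verify: 2 × 4 = 8 ≡ 1 mod 7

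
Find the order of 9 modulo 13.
Powers of 9 mod 13: 9^1≡9, 9^2≡3, 9^3≡1. So the order of 9 is 3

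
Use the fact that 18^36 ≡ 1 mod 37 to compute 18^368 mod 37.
By Fermat: 18^{36} ≡ 1 mod 37. 368 ≡ 8 mod 36. So 18^{368} ≡ 18^{8} ≡ 12 mod 37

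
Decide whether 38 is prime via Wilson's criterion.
(37)! mod 38 = 0. Since 0 ≢ -1 (mod 38), 38 is not prime.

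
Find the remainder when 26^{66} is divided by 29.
By Fermat: 26^{28} ≡ 1 mod 29. 66 = 2×28 + 10. So 26^{66} ≡ 26^{10} ≡ 5 mod 29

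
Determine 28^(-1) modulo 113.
Since 113 is prime, by Fermat 28^(-1) ≡ 28^{111} ≡ 109 mod 113. Verify: 28 × 109 = 3052 ≡ 1 mod 113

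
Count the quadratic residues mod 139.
Exactly half the non-zero residues mod a prime are QRs: (139-1)/2 = 69.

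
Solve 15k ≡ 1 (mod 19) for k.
Since 19 is prime, by Fermat 15^(-1) ≡ 15^{17} ≡ 14 (mod 19). Verify: 15 × 14 = 210 ≡ 1 (mod 19)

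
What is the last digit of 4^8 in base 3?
Using Fermat: 4^{2} ≡ 1 mod 3. 8 ≡ 0 mod 2. So 4^{8} ≡ 4^{0} ≡ 1 mod 3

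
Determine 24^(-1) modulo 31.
Since 31 is prime, by Fermat 24^(-1) ≡ 24^{29} ≡ 22 (mod 31). Verify: 24 × 22 = 528 ≡ 1 (mod 31)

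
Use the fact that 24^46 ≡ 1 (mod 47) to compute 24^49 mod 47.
By Fermat: 24^{46} ≡ 1 (mod 47). So 24^{49} = 24^{46} · 24^{3} ≡ 24^{3} ≡ 6 (mod 47)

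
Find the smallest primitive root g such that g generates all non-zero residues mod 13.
g = 2. For each prime q|12: 2^{6}≡12, 2^{4}≡3, none ≡ 1, so ord_13(2) = 12 and 2 is a primitive root.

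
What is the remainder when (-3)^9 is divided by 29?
By repeated squaring (mod 29): (-3)^{1}≡26, (-3)^{2}≡9, (-3)^{4}≡23, (-3)^{8}≡7. Then (-3)^{9} = (-3)^{8+1} ≡ 7 × 26 ≡ 8 (mod 29)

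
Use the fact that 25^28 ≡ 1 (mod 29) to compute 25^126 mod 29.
By Fermat: 25^{28} ≡ 1 (mod 29). 126 = 4×28 + 14. So 25^{126} ≡ 25^{14} ≡ 1 (mod 29)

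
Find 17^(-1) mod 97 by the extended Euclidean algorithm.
Extended GCD: 17(40) + 97(-7) = 1. So 17^(-1) ≡ 40 mod 97. Verify: 17 × 40 = 680 ≡ 1 mod 97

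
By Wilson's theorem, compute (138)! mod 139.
By Wilson's theorem, (138)! ≡ -1 ≡ 138 mod 139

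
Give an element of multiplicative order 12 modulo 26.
7 has order 12 mod 26 since 7^{12} ≡ 1 (mod 26) and no smaller power works.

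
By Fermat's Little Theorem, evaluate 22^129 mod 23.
By Fermat: 22^{22} ≡ 1 mod 23. 129 = 5×22 + 19. So 22^{129} ≡ 22^{19} ≡ 22 mod 23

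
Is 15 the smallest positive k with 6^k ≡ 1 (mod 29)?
Powers of 6 mod 29: 6^1≡6, 6^2≡7, 6^3≡13, 6^4≡20, 6^5≡4, 6^6≡24, 6^7≡28, 6^8≡23, 6^9≡22, 6^10≡16, 6^11≡9, 6^12≡25, 6^13≡5, 6^14≡1. Already 6^14≡1, so the order is 14 < 15. No, the actual order is 14.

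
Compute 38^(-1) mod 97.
Since 97 is prime, by Fermat 38^(-1) ≡ 38^{95} ≡ 23 mod 97. Verify: 38 × 23 = 874 ≡ 1 mod 97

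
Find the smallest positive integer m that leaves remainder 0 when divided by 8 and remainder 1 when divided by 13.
M = 8 × 13 = 104. M₁ = 13, y₁ ≡ 5 (mod 8). M₂ = 8, y₂ ≡ 5 (mod 13). m = 0×13×5 + 1×8×5 ≡ 40 (mod 104)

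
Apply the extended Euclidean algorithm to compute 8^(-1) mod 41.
Extended GCD: 8(-5) + 41(1) = 1. So 8^(-1) ≡ -5 ≡ 36 (mod 41). Verify: 8 × 36 = 288 ≡ 1 (mod 41)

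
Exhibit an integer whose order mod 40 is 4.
3 has order 4 mod 40 since 3^{4} ≡ 1 (mod 40) and no smaller power works.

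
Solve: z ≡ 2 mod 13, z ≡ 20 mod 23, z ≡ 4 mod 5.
M = 13 × 23 × 5 = 1495. M₁ = 115, y₁ ≡ 6 mod 13. M₂ = 65, y₂ ≡ 17 mod 23. M₃ = 299, y₃ ≡ 4 mod 5. z = 2×115×6 + 20×65×17 + 4×299×4 ≡ 1354 mod 1495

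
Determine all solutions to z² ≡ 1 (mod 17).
The square roots of 1 mod 17 are 1 and 16. Verify: 1² = 1 ≡ 1 (mod 17)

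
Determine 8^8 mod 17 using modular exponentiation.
By repeated squaring (mod 17): 8^{1}≡8, 8^{2}≡13, 8^{4}≡16, 8^{8}≡1. So 8^{8} ≡ 1 (mod 17)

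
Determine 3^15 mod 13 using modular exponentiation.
Using Fermat: 3^{12} ≡ 1 (mod 13). 15 ≡ 3 (mod 12). So 3^{15} ≡ 3^{3} ≡ 1 (mod 13)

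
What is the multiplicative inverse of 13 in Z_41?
Since 41 is prime, by Fermat 13^(-1) ≡ 13^{39} ≡ 19 (mod 41). Verify: 13 × 19 = 247 ≡ 1 (mod 41)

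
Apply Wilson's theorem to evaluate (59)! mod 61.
(60)! = (59)! × (60) ≡ -1 mod 61. So (59)! ≡ -1 × (60)^(-1) ≡ (-1)×(-1) = 1 mod 61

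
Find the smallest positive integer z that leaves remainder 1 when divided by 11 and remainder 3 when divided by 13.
M = 11 × 13 = 143. M₁ = 13, y₁ ≡ 6 (mod 11). M₂ = 11, y₂ ≡ 6 (mod 13). z = 1×13×6 + 3×11×6 ≡ 133 (mod 143)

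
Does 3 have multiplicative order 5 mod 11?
Powers of 3 mod 11: 3^1≡3, 3^2≡9, 3^3≡5, 3^4≡4, 3^5≡1. First k with 3^k≡1 is k=5. Yes, ord_11(3) = 5.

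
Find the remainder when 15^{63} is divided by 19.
By Fermat: 15^{18} ≡ 1 (mod 19). 63 = 3×18 + 9. So 15^{63} ≡ 15^{9} ≡ 18 (mod 19)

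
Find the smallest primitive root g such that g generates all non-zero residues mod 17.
g = 3. Powers: [3, 9, 10, 13, 5, 15, 11, 16, ...] generates all 16 non-zero residues.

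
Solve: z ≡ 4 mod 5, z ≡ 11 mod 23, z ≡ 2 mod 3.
M = 5 × 23 × 3 = 345. M₁ = 69, y₁ ≡ 4 mod 5. M₂ = 15, y₂ ≡ 20 mod 23. M₃ = 115, y₃ ≡ 1 mod 3. z = 4×69×4 + 11×15×20 + 2×115×1 ≡ 149 mod 345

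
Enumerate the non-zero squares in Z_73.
Quadratic residues modulo 73: {1, 2, 3, 4, 6, 8, 9, 12, 16, 18, 19, 23, 24, 25, 27, 32, 35, 36, 37, 38, 41, 46, 48, 49, 50, 54, 55, 57, 61, 64, 65, 67, 69, 70, 71, 72}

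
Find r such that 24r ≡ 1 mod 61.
Since 61 is prime, by Fermat 24^(-1) ≡ 24^{59} ≡ 28 mod 61. Verify: 24 × 28 = 672 ≡ 1 mod 61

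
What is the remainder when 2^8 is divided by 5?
Using Fermat: 2^{4} ≡ 1 (mod 5). 8 ≡ 0 (mod 4). So 2^{8} ≡ 2^{0} ≡ 1 (mod 5)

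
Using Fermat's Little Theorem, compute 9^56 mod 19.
By Fermat: 9^{18} ≡ 1 mod 19. 56 = 3×18 + 2. So 9^{56} ≡ 9^{2} ≡ 5 mod 19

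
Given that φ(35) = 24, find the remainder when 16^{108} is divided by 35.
By Euler: 16^{24} ≡ 1 mod 35 since gcd(16, 35) = 1. 108 = 4×24 + 12. So 16^{108} ≡ 16^{12} ≡ 1 mod 35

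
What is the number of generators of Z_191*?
There are φ(191-1) = φ(190) = 72 primitive roots modulo 191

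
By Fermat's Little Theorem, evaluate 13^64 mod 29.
By Fermat: 13^{28} ≡ 1 (mod 29). 64 = 2×28 + 8. So 13^{64} ≡ 13^{8} ≡ 16 (mod 29)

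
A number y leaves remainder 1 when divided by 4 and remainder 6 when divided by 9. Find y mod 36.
M = 4 × 9 = 36. M₁ = 9, y₁ ≡ 1 mod 4. M₂ = 4, y₂ ≡ 7 mod 9. y = 1×9×1 + 6×4×7 ≡ 33 mod 36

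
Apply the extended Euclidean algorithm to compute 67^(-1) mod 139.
Extended GCD: 67(-56) + 139(27) = 1. So 67^(-1) ≡ -56 ≡ 83 (mod 139). Verify: 67 × 83 = 5561 ≡ 1 (mod 139)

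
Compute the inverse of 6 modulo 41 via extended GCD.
Extended GCD: 6(7) + 41(-1) = 1. So 6^(-1) ≡ 7 mod 41. Verify: 6 × 7 = 42 ≡ 1 mod 41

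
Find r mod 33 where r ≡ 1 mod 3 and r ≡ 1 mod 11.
M = 3 × 11 = 33. M₁ = 11, y₁ ≡ 2 mod 3. M₂ = 3, y₂ ≡ 4 mod 11. r = 1×11×2 + 1×3×4 ≡ 1 mod 33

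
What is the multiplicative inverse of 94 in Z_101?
Since 101 is prime, by Fermat 94^(-1) ≡ 94^{99} ≡ 72 mod 101. Verify: 94 × 72 = 6768 ≡ 1 mod 101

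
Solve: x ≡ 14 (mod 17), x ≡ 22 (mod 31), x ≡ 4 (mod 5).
M = 17 × 31 × 5 = 2635. M₁ = 155, y₁ ≡ 9 (mod 17). M₂ = 85, y₂ ≡ 27 (mod 31). M₃ = 527, y₃ ≡ 3 (mod 5). x = 14×155×9 + 22×85×27 + 4×527×3 ≡ 2564 (mod 2635)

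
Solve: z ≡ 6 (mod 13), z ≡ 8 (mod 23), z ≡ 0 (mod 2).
M = 13 × 23 × 2 = 598. M₁ = 46, y₁ ≡ 2 (mod 13). M₂ = 26, y₂ ≡ 8 (mod 23). M₃ = 299, y₃ ≡ 1 (mod 2). z = 6×46×2 + 8×26×8 + 0×299×1 ≡ 422 (mod 598)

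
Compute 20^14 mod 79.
By repeated squaring mod 79: 20^{1}≡20, 20^{2}≡5, 20^{4}≡25, 20^{8}≡72. Then 20^{14} = 20^{8+4+2} ≡ 72 × 25 × 5 ≡ 73 mod 79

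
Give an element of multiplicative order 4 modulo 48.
35 has order 4 mod 48 since 35^{4} ≡ 1 mod 48 and no smaller power works.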